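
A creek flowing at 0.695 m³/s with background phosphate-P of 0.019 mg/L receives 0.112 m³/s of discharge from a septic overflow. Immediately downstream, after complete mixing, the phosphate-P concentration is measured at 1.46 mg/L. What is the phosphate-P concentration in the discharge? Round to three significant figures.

10.4 mg/L

Mass balance: 0.6950·0.01900 + 0.1120·Cₑ = 0.8070·1.460
→ Cₑ = (0.8070·1.460 − 0.6950·0.01900) / 0.1120 = 10.40 mg/L.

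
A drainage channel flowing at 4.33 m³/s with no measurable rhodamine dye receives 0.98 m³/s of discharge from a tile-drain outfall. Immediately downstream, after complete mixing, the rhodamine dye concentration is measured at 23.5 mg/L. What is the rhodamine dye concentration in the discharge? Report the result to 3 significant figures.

127 mg/L

Mass balance: 4.330·0 + 0.9800·Cₑ = 5.310·23.50
→ Cₑ = (5.310·23.50 − 4.330·0) / 0.9800 = 127.3 mg/L.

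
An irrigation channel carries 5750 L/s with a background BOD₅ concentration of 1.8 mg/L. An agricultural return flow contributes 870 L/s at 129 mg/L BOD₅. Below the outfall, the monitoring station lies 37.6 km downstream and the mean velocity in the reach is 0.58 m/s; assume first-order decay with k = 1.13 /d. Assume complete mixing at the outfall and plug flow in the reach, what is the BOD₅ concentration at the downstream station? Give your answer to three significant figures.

Conservation of mass: C = (5750·1.800 + 870.0·129.0) / 6620 = 122600/6620 = 18.52 mg/L.
Travel time t = 37.6·1000 / 0.58 = 64830 s = 18.01 h.
First-order decay: C = 18.52·exp(−k·t) = 18.52·0.4283 = 7.931 mg/L.

7.93 mg/L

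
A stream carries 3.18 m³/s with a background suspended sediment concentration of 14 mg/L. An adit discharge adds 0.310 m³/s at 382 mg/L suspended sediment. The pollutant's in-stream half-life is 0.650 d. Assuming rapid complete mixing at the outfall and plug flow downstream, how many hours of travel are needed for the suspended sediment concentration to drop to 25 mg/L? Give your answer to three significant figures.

14.1 h

Conservation of mass: C = (3.180·14.00 + 0.3100·382.0) / 3.490 = 162.9/3.490 = 46.69 mg/L.
Half-life 0.650 d → k = ln 2 / 0.650 = 1.066 d⁻¹.
46.69·exp(−k·t) = 25 → t = ln(46.69/25)/k = 50610 s = 14.06 h.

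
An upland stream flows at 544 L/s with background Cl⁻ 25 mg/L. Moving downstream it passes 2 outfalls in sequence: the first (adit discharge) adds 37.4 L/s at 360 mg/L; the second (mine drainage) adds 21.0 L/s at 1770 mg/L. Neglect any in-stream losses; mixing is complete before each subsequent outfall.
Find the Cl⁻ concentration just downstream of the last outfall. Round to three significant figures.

Outfall 1: combined Q = 581.4 L/s; C = (544.0·25.00 + 37.40·360.0)/581.4 = 46.55 mg/L.
Outfall 2: combined Q = 602.4 L/s; C = (581.4·46.55 + 21.00·1770)/602.4 = 106.6 mg/L.

107 mg/L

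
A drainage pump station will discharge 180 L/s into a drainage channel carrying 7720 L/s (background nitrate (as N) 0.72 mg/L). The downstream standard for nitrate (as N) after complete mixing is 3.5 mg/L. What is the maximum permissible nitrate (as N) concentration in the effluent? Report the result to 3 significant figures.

At the limit, (Qr·Cr + Qe·Cₑ)/(Qr + Qe) = 3.5:
Cₑ = (7900·3.5 − 7720·0.7200) / 180.0 = 122.7 mg/L.

123 mg/L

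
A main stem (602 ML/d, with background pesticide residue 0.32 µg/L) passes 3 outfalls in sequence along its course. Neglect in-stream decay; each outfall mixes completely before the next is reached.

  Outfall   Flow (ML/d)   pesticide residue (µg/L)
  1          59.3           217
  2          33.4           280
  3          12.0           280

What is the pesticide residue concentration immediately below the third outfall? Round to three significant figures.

Outfall 1: combined Q = 661.3 ML/d; C = (602.0·0.3200 + 59.30·217.0)/661.3 = 19.75 µg/L.
Outfall 2: combined Q = 694.7 ML/d; C = (661.3·19.75 + 33.40·280.0)/694.7 = 32.26 µg/L.
Outfall 3: combined Q = 706.7 ML/d; C = (694.7·32.26 + 12.00·280.0)/706.7 = 36.47 µg/L.

36.5 µg/L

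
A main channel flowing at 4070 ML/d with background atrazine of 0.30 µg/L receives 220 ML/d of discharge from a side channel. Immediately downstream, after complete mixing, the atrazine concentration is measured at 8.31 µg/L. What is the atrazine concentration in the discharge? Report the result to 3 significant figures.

Mass balance: 4070·0.3000 + 220.0·Cₑ = 4290·8.310
→ Cₑ = (4290·8.310 − 4070·0.3000) / 220.0 = 156.5 µg/L.

156 µg/L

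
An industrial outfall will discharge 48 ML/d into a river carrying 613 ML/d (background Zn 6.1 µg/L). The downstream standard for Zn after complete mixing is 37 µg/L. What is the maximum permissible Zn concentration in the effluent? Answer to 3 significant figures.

432 µg/L

At the limit, (Qr·Cr + Qe·Cₑ)/(Qr + Qe) = 37:
Cₑ = (661.0·37 − 613.0·6.100) / 48.00 = 431.6 µg/L.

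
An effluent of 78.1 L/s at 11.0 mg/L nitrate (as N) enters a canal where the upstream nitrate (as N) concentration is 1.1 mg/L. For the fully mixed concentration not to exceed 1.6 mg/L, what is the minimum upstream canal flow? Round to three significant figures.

Set C_mix = 1.6: (Q·1.100 + 78.10·11.00) / (Q + 78.10) = 1.6
→ Q = 78.10·(11.00 − 1.6)/(1.6 − 1.100) = 1468 L/s.

1470 L/s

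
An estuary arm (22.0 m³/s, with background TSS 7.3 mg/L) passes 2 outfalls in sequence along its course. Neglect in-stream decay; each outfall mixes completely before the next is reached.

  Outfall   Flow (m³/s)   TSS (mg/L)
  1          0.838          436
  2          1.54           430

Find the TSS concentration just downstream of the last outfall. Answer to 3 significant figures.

Below outfall 1: Q → 22.84 m³/s, C = (22.00·7.300 + 0.8380·436.0)/22.84 = 23.03 mg/L.
Below outfall 2: Q → 24.38 m³/s, C = (22.84·23.03 + 1.540·430.0)/24.38 = 48.74 mg/L.

48.7 mg/L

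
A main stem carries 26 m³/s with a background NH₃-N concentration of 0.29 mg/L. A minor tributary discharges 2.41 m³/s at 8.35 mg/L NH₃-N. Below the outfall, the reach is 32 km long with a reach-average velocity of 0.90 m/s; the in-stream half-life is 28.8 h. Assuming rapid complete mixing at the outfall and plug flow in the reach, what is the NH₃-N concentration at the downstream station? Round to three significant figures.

0.768 mg/L

Mass balance: C = (26.00·0.2900 + 2.410·8.350) / 28.41 = 27.66/28.41 = 0.9737 mg/L.
Travel time t = 32·1000 / 0.90 = 35560 s = 9.877 h.
Half-life 28.8 h → k = ln 2 / 28.8 = 0.02407 h⁻¹ = 0.5776 d⁻¹.
Applying C = C₀e^(−kt): 0.9737 × 0.7884 = 0.7677 mg/L.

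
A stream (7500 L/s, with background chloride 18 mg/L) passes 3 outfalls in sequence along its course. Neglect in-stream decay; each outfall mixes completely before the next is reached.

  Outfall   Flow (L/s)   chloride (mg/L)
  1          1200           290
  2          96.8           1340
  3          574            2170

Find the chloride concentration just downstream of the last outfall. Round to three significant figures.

198 mg/L

After outfall 1: Q = 7500 + 1200 = 8700 L/s; C = (7500·18.00 + 1200·290.0)/8700 = 55.52 mg/L.
After outfall 2: Q = 8700 + 96.80 = 8797 L/s; C = (8700·55.52 + 96.80·1340)/8797 = 69.65 mg/L.
After outfall 3: Q = 8797 + 574.0 = 9371 L/s; C = (8797·69.65 + 574.0·2170)/9371 = 198.3 mg/L.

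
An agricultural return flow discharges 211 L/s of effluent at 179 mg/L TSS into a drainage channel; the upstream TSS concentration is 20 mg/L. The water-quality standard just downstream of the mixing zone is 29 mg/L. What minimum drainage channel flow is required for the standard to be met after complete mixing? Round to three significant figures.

3520 L/s

Set C_mix = 29: (Q·20.00 + 211.0·179.0) / (Q + 211.0) = 29
→ Q = 211.0·(179.0 − 29)/(29 − 20.00) = 3517 L/s.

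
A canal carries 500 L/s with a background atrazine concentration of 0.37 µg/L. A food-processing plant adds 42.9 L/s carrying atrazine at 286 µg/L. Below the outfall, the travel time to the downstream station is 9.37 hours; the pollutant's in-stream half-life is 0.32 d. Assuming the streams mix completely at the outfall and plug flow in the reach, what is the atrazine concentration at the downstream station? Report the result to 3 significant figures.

Mixed concentration C = ΣQC/ΣQ = (500.0·0.3700 + 42.90·286.0) / 542.9 = 12450/542.9 = 22.94 µg/L.
Half-life 0.32 d → k = ln 2 / 0.32 = 2.166 d⁻¹.
After decay, C = 22.94 × e^(−kt) = 22.94 × 0.4293 = 9.848 µg/L.

9.85 µg/L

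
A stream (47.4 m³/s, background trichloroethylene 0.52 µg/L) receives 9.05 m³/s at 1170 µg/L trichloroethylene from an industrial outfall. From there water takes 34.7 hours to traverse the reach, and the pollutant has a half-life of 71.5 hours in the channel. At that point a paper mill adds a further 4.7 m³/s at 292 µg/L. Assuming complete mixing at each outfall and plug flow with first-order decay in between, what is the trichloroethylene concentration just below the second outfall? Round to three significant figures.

Mixed concentration C = ΣQC/ΣQ = (47.40·0.5200 + 9.050·1170) / 56.45 = 10610/56.45 = 188.0 µg/L; combined flow 56.45 m³/s.
Half-life 71.5 h → k = ln 2 / 71.5 = 0.009694 h⁻¹ = 0.2327 d⁻¹.
Decay over the reach: 188.0·exp(−kt) = 188.0·0.7143 = 134.3 µg/L.
Second outfall: C = (56.45·134.3 + 4.700·292.0)/61.15 = 146.4 µg/L.

146 µg/L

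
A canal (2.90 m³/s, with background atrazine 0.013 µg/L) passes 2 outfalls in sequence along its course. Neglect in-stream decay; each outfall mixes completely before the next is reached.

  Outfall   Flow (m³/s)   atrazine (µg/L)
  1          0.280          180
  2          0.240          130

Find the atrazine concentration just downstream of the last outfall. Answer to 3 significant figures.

23.9 µg/L

Outfall 1: combined Q = 3.180 m³/s; C = (2.900·0.01300 + 0.2800·180.0)/3.180 = 15.86 µg/L.
Outfall 2: combined Q = 3.420 m³/s; C = (3.180·15.86 + 0.2400·130.0)/3.420 = 23.87 µg/L.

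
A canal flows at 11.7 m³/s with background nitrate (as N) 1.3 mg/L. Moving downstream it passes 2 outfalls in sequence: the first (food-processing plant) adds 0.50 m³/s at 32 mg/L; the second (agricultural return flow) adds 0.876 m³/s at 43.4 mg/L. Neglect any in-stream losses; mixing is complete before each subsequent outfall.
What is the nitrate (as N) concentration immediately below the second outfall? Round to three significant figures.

Below outfall 1: Q → 12.20 m³/s, C = (11.70·1.300 + 0.5000·32.00)/12.20 = 2.558 mg/L.
Below outfall 2: Q → 13.08 m³/s, C = (12.20·2.558 + 0.8760·43.40)/13.08 = 5.294 mg/L.

5.29 mg/L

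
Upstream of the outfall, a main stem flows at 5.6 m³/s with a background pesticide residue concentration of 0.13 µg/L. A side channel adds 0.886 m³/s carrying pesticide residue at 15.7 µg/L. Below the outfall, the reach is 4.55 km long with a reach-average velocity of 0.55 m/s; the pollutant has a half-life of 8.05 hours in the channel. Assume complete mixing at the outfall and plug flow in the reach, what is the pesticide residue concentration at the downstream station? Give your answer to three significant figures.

1.85 µg/L

Flow-weighted average: C = (5.600·0.1300 + 0.8860·15.70) / 6.486 = 14.64/6.486 = 2.257 µg/L.
Travel time t = 4.55·1000 / 0.55 = 8273 s = 2.298 h.
Half-life 8.05 h → k = ln 2 / 8.05 = 0.08611 h⁻¹ = 2.067 d⁻¹.
Applying C = C₀e^(−kt): 2.257 × 0.8205 = 1.852 µg/L.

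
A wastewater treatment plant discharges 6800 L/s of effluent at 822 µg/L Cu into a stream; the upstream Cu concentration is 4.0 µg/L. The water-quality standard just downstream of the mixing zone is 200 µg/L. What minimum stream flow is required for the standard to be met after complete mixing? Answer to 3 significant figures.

Set C_mix = 200: (Q·4.000 + 6800·822.0) / (Q + 6800) = 200
→ Q = 6800·(822.0 − 200)/(200 − 4.000) = 21580 L/s.

21600 L/s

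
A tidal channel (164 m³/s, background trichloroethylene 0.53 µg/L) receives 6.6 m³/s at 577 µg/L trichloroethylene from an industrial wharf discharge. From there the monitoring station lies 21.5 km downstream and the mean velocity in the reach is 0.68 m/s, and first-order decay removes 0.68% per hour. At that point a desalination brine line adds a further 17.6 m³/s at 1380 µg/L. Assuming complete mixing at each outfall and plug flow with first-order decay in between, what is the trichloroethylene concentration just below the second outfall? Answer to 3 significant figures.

149 µg/L

After mixing, C = (164.0·0.5300 + 6.600·577.0) / 170.6 = 3895/170.6 = 22.83 µg/L; combined flow 170.6 m³/s.
Travel time t = 21.5·1000 / 0.68 = 31620 s = 8.783 h.
0.68%/h lost → k = −ln(1 − 0.0068) = 0.006823 h⁻¹.
Decay over the reach: 22.83·exp(−kt) = 22.83·0.9418 = 21.50 µg/L.
Second outfall: C = (170.6·21.50 + 17.60·1380)/188.2 = 148.5 µg/L.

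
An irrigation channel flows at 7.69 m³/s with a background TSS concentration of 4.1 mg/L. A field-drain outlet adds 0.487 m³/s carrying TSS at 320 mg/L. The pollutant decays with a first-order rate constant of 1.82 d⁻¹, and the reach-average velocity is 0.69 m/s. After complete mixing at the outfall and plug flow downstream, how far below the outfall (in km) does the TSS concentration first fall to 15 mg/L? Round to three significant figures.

13.9 km

Flow-weighted average: C = (7.690·4.100 + 0.4870·320.0) / 8.177 = 187.4/8.177 = 22.91 mg/L.
Set 22.91·exp(−k·t) = 15 → t = ln(22.91/15)/k = 20110 s = 5.587 h.
Distance = v·t = 0.69·20110 = 13880 m = 13.88 km.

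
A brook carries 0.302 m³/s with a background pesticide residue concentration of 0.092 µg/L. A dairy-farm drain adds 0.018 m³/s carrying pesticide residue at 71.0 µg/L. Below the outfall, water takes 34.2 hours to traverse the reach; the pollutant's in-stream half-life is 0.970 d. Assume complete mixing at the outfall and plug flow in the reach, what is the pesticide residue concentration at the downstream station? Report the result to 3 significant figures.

Conservation of mass: C = (0.3020·0.09200 + 0.01800·71.00) / 0.3200 = 1.306/0.3200 = 4.081 µg/L.
Half-life 0.970 d → k = ln 2 / 0.970 = 0.7146 d⁻¹.
Decay over the reach: 4.081·exp(−kt) = 4.081·0.3612 = 1.474 µg/L.

1.47 µg/L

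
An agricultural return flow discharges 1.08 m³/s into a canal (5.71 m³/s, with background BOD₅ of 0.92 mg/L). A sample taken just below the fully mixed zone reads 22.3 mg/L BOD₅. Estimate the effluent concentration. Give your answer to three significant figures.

135 mg/L

Mass balance: 5.710·0.9200 + 1.080·Cₑ = 6.790·22.30
→ Cₑ = (6.790·22.30 − 5.710·0.9200) / 1.080 = 135.3 mg/L.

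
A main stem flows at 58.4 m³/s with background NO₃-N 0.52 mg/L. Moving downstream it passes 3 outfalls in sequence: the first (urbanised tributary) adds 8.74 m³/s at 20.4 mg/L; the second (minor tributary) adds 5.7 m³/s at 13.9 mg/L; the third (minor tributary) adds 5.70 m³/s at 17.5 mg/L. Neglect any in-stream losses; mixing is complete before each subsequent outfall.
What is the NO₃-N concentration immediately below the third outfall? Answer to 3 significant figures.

4.94 mg/L

After outfall 1: Q = 58.40 + 8.740 = 67.14 m³/s; C = (58.40·0.5200 + 8.740·20.40)/67.14 = 3.108 mg/L.
After outfall 2: Q = 67.14 + 5.700 = 72.84 m³/s; C = (67.14·3.108 + 5.700·13.90)/72.84 = 3.952 mg/L.
After outfall 3: Q = 72.84 + 5.700 = 78.54 m³/s; C = (72.84·3.952 + 5.700·17.50)/78.54 = 4.936 mg/L.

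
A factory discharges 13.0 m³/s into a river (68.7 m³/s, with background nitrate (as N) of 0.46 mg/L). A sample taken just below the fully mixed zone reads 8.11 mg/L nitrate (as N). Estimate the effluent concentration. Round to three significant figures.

48.5 mg/L

Mass balance: 68.70·0.4600 + 13.00·Cₑ = 81.70·8.110
→ Cₑ = (81.70·8.110 − 68.70·0.4600) / 13.00 = 48.54 mg/L.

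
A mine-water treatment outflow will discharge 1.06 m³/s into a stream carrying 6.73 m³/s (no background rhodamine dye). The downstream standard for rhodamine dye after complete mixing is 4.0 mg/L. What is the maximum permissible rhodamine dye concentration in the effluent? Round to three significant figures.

29.4 mg/L

At the limit, (Qr·Cr + Qe·Cₑ)/(Qr + Qe) = 4.0:
Cₑ = (7.790·4.0 − 6.730·0) / 1.060 = 29.40 mg/L.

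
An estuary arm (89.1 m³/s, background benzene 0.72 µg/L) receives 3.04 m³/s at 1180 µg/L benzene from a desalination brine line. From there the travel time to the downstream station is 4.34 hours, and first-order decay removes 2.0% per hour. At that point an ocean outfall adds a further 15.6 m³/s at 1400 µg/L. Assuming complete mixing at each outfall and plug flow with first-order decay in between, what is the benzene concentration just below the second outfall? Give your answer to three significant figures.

234 µg/L

Mixed concentration C = ΣQC/ΣQ = (89.10·0.7200 + 3.040·1180) / 92.14 = 3651/92.14 = 39.63 µg/L; combined flow 92.14 m³/s.
2.0%/h lost → k = −ln(1 − 0.02) = 0.02020 h⁻¹.
After decay, C = 39.63 × e^(−kt) = 39.63 × 0.9161 = 36.30 µg/L.
At the second outfall, C = (92.14·36.30 + 15.60·1400) / (92.14 + 15.60) = 233.8 µg/L.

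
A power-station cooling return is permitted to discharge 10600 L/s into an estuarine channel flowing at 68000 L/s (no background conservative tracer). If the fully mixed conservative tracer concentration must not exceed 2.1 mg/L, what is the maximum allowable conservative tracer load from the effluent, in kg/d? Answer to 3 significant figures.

14300 kg/d

Mass balance at the limit: 68000·0 + 10600·Cₑ = 78600·2.1 → Cₑ = 15.57 mg/L.
10600 L/s = 10.60 m³/s. Load = 10.60 m³/s × 15.57 g/m³ × 86 400 s/d = 14260 kg/d.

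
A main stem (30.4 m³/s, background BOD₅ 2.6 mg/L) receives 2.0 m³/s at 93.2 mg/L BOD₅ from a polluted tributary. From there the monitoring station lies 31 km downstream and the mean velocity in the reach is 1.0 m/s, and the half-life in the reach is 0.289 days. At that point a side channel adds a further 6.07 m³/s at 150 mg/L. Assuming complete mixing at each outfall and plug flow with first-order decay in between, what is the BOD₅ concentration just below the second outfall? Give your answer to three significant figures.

26.6 mg/L

Mixed concentration C = ΣQC/ΣQ = (30.40·2.600 + 2.000·93.20) / 32.40 = 265.4/32.40 = 8.193 mg/L; combined flow 32.40 m³/s.
Travel time t = 31·1000 / 1.0 = 31000 s = 8.611 h.
Half-life 0.289 d → k = ln 2 / 0.289 = 2.398 d⁻¹.
Decay over the reach: 8.193·exp(−kt) = 8.193·0.4229 = 3.465 mg/L.
Second outfall: C = (32.40·3.465 + 6.070·150.0)/38.47 = 26.59 mg/L.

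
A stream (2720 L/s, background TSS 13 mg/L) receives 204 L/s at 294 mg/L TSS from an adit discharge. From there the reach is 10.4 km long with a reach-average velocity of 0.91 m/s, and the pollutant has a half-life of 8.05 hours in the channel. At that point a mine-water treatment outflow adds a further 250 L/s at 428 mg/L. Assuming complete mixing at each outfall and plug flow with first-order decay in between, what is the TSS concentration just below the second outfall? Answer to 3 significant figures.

Conservation of mass: C = (2720·13.00 + 204.0·294.0) / 2924 = 95340/2924 = 32.60 mg/L; combined flow 2924 L/s.
Travel time t = 10.4·1000 / 0.91 = 11430 s = 3.175 h.
Half-life 8.05 h → k = ln 2 / 8.05 = 0.08611 h⁻¹ = 2.067 d⁻¹.
Decay over the reach: 32.60·exp(−kt) = 32.60·0.7608 = 24.81 mg/L.
At the second outfall, C = (2924·24.81 + 250.0·428.0) / (2924 + 250.0) = 56.56 mg/L.

56.6 mg/L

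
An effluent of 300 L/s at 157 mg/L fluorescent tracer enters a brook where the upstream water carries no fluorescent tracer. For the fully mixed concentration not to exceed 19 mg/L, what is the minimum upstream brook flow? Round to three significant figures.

2180 L/s

Set C_mix = 19: (Q·0 + 300.0·157.0) / (Q + 300.0) = 19
→ Q = 300.0·(157.0 − 19)/(19 − 0) = 2179 L/s.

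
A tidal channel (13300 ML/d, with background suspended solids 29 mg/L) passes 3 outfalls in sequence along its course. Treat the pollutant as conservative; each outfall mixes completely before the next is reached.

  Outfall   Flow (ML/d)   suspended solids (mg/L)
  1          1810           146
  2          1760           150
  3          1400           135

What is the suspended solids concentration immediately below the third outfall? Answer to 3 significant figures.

60.4 mg/L

After outfall 1: Q = 13300 + 1810 = 15110 ML/d; C = (13300·29.00 + 1810·146.0)/15110 = 43.02 mg/L.
After outfall 2: Q = 15110 + 1760 = 16870 ML/d; C = (15110·43.02 + 1760·150.0)/16870 = 54.18 mg/L.
After outfall 3: Q = 16870 + 1400 = 18270 ML/d; C = (16870·54.18 + 1400·135.0)/18270 = 60.37 mg/L.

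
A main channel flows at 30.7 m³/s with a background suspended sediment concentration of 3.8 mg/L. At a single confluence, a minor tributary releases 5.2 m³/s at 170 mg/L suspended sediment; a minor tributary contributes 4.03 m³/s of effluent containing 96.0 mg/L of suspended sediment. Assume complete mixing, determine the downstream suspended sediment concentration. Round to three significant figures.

34.7 mg/L

Conservation of mass: C = (30.70·3.800 + 5.200·170.0 + 4.030·96.00) / 39.93 = 1388/39.93 = 34.75 mg/L.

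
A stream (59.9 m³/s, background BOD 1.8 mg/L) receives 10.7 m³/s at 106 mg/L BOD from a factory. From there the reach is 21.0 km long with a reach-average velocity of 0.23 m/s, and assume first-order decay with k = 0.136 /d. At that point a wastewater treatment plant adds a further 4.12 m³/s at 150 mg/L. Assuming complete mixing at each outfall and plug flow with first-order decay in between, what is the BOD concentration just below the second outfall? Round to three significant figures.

22.7 mg/L

Mass balance: C = (59.90·1.800 + 10.70·106.0) / 70.60 = 1242/70.60 = 17.59 mg/L; combined flow 70.60 m³/s.
Travel time t = 21.0·1000 / 0.23 = 91300 s = 25.36 h.
Applying C = C₀e^(−kt): 17.59 × 0.8661 = 15.24 mg/L.
At the second outfall, C = (70.60·15.24 + 4.120·150.0) / (70.60 + 4.120) = 22.67 mg/L.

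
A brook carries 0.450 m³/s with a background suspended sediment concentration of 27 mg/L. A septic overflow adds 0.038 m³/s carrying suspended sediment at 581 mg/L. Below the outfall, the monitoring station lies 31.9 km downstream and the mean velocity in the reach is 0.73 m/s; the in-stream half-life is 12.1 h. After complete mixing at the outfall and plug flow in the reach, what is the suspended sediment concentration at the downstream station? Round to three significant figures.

35.0 mg/L

After mixing, C = (0.4500·27.00 + 0.03800·581.0) / 0.4880 = 34.23/0.4880 = 70.14 mg/L.
Travel time t = 31.9·1000 / 0.73 = 43700 s = 12.14 h.
Half-life 12.1 h → k = ln 2 / 12.1 = 0.05728 h⁻¹ = 1.375 d⁻¹.
After decay, C = 70.14 × e^(−kt) = 70.14 × 0.4989 = 34.99 mg/L.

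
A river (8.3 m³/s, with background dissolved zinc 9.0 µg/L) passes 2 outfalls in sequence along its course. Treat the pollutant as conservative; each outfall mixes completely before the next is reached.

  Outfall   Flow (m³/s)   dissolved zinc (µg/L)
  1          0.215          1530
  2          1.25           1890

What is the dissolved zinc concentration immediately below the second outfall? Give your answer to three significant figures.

283 µg/L

Outfall 1: combined Q = 8.515 m³/s; C = (8.300·9.000 + 0.2150·1530)/8.515 = 47.40 µg/L.
Outfall 2: combined Q = 9.765 m³/s; C = (8.515·47.40 + 1.250·1890)/9.765 = 283.3 µg/L.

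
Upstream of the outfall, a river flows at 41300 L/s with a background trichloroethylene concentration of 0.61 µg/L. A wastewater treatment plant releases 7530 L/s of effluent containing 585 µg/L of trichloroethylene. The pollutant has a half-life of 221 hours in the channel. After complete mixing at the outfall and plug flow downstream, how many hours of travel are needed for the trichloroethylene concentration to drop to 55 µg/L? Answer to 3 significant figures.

Mass balance: C = (41300·0.6100 + 7530·585.0) / 48830 = 4430000/48830 = 90.73 µg/L.
Half-life 221 h → k = ln 2 / 221 = 0.003136 h⁻¹ = 0.07527 d⁻¹.
90.73·exp(−k·t) = 55 → t = ln(90.73/55)/k = 574500 s = 159.6 h.

160 h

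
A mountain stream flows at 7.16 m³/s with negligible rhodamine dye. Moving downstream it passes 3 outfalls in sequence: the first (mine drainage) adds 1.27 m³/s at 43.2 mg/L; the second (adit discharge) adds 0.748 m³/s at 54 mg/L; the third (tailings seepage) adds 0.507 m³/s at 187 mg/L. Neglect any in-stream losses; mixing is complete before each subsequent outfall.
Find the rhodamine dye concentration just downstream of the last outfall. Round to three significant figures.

19.6 mg/L

After outfall 1: Q = 7.160 + 1.270 = 8.430 m³/s; C = (7.160·0 + 1.270·43.20)/8.430 = 6.508 mg/L.
After outfall 2: Q = 8.430 + 0.7480 = 9.178 m³/s; C = (8.430·6.508 + 0.7480·54.00)/9.178 = 10.38 mg/L.
After outfall 3: Q = 9.178 + 0.5070 = 9.685 m³/s; C = (9.178·10.38 + 0.5070·187.0)/9.685 = 19.62 mg/L.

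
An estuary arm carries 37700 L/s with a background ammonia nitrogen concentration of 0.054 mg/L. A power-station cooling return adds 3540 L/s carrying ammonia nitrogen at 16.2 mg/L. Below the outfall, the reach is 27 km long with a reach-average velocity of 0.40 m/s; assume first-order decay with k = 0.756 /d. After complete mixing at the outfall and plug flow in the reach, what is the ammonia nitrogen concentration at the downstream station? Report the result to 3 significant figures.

0.798 mg/L

After mixing, C = (37700·0.05400 + 3540·16.20) / 41240 = 59380/41240 = 1.440 mg/L.
Travel time t = 27·1000 / 0.40 = 67500 s = 18.75 h.
First-order decay: C = 1.440·exp(−k·t) = 1.440·0.5540 = 0.7977 mg/L.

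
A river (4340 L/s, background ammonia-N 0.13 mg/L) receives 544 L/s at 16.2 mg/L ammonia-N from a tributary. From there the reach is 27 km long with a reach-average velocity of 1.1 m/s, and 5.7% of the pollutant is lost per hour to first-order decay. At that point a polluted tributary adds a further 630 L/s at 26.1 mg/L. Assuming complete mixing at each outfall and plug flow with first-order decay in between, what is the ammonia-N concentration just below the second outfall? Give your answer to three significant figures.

4.12 mg/L

Mass balance: C = (4340·0.1300 + 544.0·16.20) / 4884 = 9377/4884 = 1.920 mg/L; combined flow 4884 L/s.
Travel time t = 27·1000 / 1.1 = 24550 s = 6.818 h.
5.7%/h lost → k = −ln(1 − 0.057) = 0.05869 h⁻¹.
After decay, C = 1.920 × e^(−kt) = 1.920 × 0.6702 = 1.287 mg/L.
Second outfall: C = (4884·1.287 + 630.0·26.10)/5514 = 4.122 mg/L.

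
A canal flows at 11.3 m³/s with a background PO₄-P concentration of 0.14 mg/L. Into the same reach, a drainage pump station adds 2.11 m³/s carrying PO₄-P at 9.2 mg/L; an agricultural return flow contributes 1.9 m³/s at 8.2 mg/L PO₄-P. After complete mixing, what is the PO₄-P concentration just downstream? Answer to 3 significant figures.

2.39 mg/L

After mixing, C = (11.30·0.1400 + 2.110·9.200 + 1.900·8.200) / 15.31 = 36.57/15.31 = 2.389 mg/L.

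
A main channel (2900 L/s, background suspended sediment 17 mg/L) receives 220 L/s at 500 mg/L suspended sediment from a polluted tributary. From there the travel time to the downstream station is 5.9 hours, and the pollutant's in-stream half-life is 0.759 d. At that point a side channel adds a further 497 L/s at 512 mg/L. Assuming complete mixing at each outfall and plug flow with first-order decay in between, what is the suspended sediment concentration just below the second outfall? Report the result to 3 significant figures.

106 mg/L

After mixing, C = (2900·17.00 + 220.0·500.0) / 3120 = 159300/3120 = 51.06 mg/L; combined flow 3120 L/s.
Half-life 0.759 d → k = ln 2 / 0.759 = 0.9132 d⁻¹.
Applying C = C₀e^(−kt): 51.06 × 0.7989 = 40.79 mg/L.
Second outfall: C = (3120·40.79 + 497.0·512.0)/3617 = 105.5 mg/L.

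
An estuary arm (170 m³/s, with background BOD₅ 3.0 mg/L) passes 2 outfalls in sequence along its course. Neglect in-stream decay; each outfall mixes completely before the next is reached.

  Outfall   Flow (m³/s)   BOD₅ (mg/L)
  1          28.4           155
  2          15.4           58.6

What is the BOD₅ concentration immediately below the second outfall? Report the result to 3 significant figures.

27.2 mg/L

After outfall 1: Q = 170.0 + 28.40 = 198.4 m³/s; C = (170.0·3.000 + 28.40·155.0)/198.4 = 24.76 mg/L.
After outfall 2: Q = 198.4 + 15.40 = 213.8 m³/s; C = (198.4·24.76 + 15.40·58.60)/213.8 = 27.20 mg/L.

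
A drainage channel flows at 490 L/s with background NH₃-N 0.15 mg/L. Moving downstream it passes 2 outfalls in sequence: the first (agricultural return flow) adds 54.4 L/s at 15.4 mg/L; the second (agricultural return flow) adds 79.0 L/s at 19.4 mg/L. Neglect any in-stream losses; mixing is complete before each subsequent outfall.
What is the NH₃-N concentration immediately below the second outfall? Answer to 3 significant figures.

Outfall 1: combined Q = 544.4 L/s; C = (490.0·0.1500 + 54.40·15.40)/544.4 = 1.674 mg/L.
Outfall 2: combined Q = 623.4 L/s; C = (544.4·1.674 + 79.00·19.40)/623.4 = 3.920 mg/L.

3.92 mg/L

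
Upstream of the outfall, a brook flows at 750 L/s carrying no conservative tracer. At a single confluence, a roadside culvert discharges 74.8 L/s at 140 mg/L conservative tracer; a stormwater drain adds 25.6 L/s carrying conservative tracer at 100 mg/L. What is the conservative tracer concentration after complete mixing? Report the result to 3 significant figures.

Mass balance: C = (750.0·0 + 74.80·140.0 + 25.60·100.0) / 850.4 = 13030/850.4 = 15.32 mg/L.

15.3 mg/L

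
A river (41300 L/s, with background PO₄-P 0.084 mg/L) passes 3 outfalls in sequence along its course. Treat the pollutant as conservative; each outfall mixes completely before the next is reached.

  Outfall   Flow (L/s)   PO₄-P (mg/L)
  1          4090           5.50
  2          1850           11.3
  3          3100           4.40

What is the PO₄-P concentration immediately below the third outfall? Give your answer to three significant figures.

Outfall 1: combined Q = 45390 L/s; C = (41300·0.08400 + 4090·5.500)/45390 = 0.5720 mg/L.
Outfall 2: combined Q = 47240 L/s; C = (45390·0.5720 + 1850·11.30)/47240 = 0.9922 mg/L.
Outfall 3: combined Q = 50340 L/s; C = (47240·0.9922 + 3100·4.400)/50340 = 1.202 mg/L.

1.20 mg/L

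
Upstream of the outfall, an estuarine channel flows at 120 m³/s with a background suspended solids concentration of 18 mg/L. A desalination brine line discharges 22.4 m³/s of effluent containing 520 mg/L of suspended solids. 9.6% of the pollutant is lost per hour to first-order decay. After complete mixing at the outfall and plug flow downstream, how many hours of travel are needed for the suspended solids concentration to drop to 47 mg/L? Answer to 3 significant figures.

Mixed concentration C = ΣQC/ΣQ = (120.0·18.00 + 22.40·520.0) / 142.4 = 13810/142.4 = 96.97 mg/L.
9.6%/h lost → k = −ln(1 − 0.096) = 0.1009 h⁻¹.
96.97·exp(−k·t) = 47 → t = ln(96.97/47)/k = 25830 s = 7.176 h.

7.18 h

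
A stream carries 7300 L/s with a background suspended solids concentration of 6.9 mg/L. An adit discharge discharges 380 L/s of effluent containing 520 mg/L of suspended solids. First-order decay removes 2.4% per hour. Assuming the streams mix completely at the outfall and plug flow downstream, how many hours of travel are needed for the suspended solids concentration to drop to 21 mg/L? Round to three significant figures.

After mixing, C = (7300·6.900 + 380.0·520.0) / 7680 = 248000/7680 = 32.29 mg/L.
2.4%/h lost → k = −ln(1 − 0.024) = 0.02429 h⁻¹.
32.29·exp(−k·t) = 21 → t = ln(32.29/21)/k = 63750 s = 17.71 h.

17.7 h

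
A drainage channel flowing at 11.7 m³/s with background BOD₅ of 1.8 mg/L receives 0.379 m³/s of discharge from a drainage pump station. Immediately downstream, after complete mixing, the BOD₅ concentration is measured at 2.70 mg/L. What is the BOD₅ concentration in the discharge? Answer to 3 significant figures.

30.5 mg/L

Mass balance: 11.70·1.800 + 0.3790·Cₑ = 12.08·2.700
→ Cₑ = (12.08·2.700 − 11.70·1.800) / 0.3790 = 30.48 mg/L.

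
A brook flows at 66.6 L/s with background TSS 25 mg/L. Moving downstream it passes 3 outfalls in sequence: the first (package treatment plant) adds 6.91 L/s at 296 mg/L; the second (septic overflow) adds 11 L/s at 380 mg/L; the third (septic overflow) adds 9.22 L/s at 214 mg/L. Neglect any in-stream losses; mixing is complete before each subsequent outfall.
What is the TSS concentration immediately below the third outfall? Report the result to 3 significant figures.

105 mg/L

After outfall 1: Q = 66.60 + 6.910 = 73.51 L/s; C = (66.60·25.00 + 6.910·296.0)/73.51 = 50.47 mg/L.
After outfall 2: Q = 73.51 + 11.00 = 84.51 L/s; C = (73.51·50.47 + 11.00·380.0)/84.51 = 93.37 mg/L.
After outfall 3: Q = 84.51 + 9.220 = 93.73 L/s; C = (84.51·93.37 + 9.220·214.0)/93.73 = 105.2 mg/L.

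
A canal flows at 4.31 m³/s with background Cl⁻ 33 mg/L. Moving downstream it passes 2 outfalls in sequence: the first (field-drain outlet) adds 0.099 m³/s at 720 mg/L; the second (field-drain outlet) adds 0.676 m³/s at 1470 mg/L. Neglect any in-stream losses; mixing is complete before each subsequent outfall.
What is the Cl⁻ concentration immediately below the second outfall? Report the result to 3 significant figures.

Below outfall 1: Q → 4.409 m³/s, C = (4.310·33.00 + 0.09900·720.0)/4.409 = 48.43 mg/L.
Below outfall 2: Q → 5.085 m³/s, C = (4.409·48.43 + 0.6760·1470)/5.085 = 237.4 mg/L.

237 mg/L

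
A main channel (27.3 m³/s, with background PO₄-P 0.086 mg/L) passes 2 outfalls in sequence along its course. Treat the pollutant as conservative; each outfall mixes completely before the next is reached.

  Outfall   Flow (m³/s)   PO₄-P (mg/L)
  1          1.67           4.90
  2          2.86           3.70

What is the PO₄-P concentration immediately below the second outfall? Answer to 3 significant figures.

0.663 mg/L

Outfall 1: combined Q = 28.97 m³/s; C = (27.30·0.08600 + 1.670·4.900)/28.97 = 0.3635 mg/L.
Outfall 2: combined Q = 31.83 m³/s; C = (28.97·0.3635 + 2.860·3.700)/31.83 = 0.6633 mg/L.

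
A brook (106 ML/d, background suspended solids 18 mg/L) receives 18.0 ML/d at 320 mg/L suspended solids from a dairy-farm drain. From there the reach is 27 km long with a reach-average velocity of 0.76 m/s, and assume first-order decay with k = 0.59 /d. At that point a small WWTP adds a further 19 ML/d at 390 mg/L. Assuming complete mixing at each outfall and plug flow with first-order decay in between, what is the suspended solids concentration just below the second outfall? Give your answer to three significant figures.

Mixed concentration C = ΣQC/ΣQ = (106.0·18.00 + 18.00·320.0) / 124.0 = 7668/124.0 = 61.84 mg/L; combined flow 124.0 ML/d.
Travel time t = 27·1000 / 0.76 = 35530 s = 9.868 h.
After decay, C = 61.84 × e^(−kt) = 61.84 × 0.7846 = 48.52 mg/L.
Second outfall: C = (124.0·48.52 + 19.00·390.0)/143.0 = 93.89 mg/L.

93.9 mg/L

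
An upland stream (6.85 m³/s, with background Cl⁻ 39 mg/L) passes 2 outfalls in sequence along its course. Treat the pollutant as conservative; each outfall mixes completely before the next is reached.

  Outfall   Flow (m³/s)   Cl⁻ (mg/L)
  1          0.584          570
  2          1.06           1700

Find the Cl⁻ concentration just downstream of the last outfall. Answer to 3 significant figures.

283 mg/L

After outfall 1: Q = 6.850 + 0.5840 = 7.434 m³/s; C = (6.850·39.00 + 0.5840·570.0)/7.434 = 80.71 mg/L.
After outfall 2: Q = 7.434 + 1.060 = 8.494 m³/s; C = (7.434·80.71 + 1.060·1700)/8.494 = 282.8 mg/L.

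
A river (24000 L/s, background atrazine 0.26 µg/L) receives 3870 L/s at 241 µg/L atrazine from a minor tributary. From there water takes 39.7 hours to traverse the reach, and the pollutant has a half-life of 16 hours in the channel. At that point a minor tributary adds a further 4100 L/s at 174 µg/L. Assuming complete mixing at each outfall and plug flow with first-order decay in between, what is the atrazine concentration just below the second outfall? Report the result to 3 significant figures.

Flow-weighted average: C = (24000·0.2600 + 3870·241.0) / 27870 = 938900/27870 = 33.69 µg/L; combined flow 27870 L/s.
Half-life 16 h → k = ln 2 / 16 = 0.04332 h⁻¹ = 1.040 d⁻¹.
Decay over the reach: 33.69·exp(−kt) = 33.69·0.1791 = 6.033 µg/L.
At the second outfall, C = (27870·6.033 + 4100·174.0) / (27870 + 4100) = 27.57 µg/L.

27.6 µg/L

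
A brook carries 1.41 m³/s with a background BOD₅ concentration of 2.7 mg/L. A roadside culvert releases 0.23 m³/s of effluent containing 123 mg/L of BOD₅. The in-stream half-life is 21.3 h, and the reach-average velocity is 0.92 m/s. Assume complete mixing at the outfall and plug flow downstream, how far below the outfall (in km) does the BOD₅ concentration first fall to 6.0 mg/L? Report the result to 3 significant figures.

120 km

Mixed concentration C = ΣQC/ΣQ = (1.410·2.700 + 0.2300·123.0) / 1.640 = 32.10/1.640 = 19.57 mg/L.
Half-life 21.3 h → k = ln 2 / 21.3 = 0.03254 h⁻¹ = 0.7810 d⁻¹.
Set 19.57·exp(−k·t) = 6.0 → t = ln(19.57/6.0)/k = 130800 s = 36.33 h.
Distance = v·t = 0.92·130800 = 120300 m = 120.3 km.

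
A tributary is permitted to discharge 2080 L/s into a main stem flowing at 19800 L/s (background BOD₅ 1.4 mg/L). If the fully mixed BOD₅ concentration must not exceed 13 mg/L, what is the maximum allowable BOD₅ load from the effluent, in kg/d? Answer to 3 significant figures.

22200 kg/d

Mass balance at the limit: 19800·1.400 + 2080·Cₑ = 21880·13 → Cₑ = 123.4 mg/L.
2080 L/s = 2.080 m³/s. Load = 2.080 m³/s × 123.4 g/m³ × 86 400 s/d = 22180 kg/d.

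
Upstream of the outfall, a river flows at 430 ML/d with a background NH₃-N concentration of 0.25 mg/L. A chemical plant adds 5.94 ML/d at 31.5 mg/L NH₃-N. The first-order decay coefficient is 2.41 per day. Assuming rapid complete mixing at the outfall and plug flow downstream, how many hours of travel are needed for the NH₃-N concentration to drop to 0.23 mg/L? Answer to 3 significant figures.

Mass balance: C = (430.0·0.2500 + 5.940·31.50) / 435.9 = 294.6/435.9 = 0.6758 mg/L.
0.6758·exp(−k·t) = 0.23 → t = ln(0.6758/0.23)/k = 38640 s = 10.73 h.

10.7 h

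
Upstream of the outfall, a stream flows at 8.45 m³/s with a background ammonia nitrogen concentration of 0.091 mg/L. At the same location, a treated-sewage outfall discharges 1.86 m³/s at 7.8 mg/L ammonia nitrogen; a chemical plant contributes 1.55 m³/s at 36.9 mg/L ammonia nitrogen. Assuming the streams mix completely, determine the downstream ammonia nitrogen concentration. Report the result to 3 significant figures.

Flow-weighted average: C = (8.450·0.09100 + 1.860·7.800 + 1.550·36.90) / 11.86 = 72.47/11.86 = 6.111 mg/L.

6.11 mg/L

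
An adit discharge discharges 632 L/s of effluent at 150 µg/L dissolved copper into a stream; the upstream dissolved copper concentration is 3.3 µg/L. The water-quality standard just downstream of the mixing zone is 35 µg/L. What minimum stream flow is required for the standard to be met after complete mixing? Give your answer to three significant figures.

2290 L/s

Set C_mix = 35: (Q·3.300 + 632.0·150.0) / (Q + 632.0) = 35
→ Q = 632.0·(150.0 − 35)/(35 − 3.300) = 2293 L/s.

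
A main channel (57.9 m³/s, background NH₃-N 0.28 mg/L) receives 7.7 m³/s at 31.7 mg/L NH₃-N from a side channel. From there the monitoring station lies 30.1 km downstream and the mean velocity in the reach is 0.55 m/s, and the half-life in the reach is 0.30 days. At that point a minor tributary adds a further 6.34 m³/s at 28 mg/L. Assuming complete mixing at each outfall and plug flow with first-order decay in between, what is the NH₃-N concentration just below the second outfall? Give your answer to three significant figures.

3.30 mg/L

Flow-weighted average: C = (57.90·0.2800 + 7.700·31.70) / 65.60 = 260.3/65.60 = 3.968 mg/L; combined flow 65.60 m³/s.
Travel time t = 30.1·1000 / 0.55 = 54730 s = 15.20 h.
Half-life 0.30 d → k = ln 2 / 0.30 = 2.310 d⁻¹.
First-order decay: C = 3.968·exp(−k·t) = 3.968·0.2314 = 0.9183 mg/L.
Second outfall: C = (65.60·0.9183 + 6.340·28.00)/71.94 = 3.305 mg/L.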